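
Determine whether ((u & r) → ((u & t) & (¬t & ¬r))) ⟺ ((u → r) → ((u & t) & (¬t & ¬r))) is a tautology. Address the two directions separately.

Only the reverse direction holds.

[⇒] This fails. Under r = F, u = F, t = F, the left side is true but the right side is false.

[⇐] Assume the antecedent. If r is true, the antecedent cannot hold. If r is false, the consequent reduces to true regardless of the other variables. Either way the consequent holds.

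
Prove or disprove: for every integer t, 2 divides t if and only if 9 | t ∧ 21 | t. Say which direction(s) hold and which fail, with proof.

Forward direction. This fails: take t = 2. Certainly 2 ∣ 2, but 9 ∤ 2.

Converse. This fails: take t = 63. Both 9 ∣ 63 and 21 ∣ 63, yet 63 is not a multiple of 2 (since 63 = 31·2 + 1), so 2 ∤ 63.

Neither implication holds.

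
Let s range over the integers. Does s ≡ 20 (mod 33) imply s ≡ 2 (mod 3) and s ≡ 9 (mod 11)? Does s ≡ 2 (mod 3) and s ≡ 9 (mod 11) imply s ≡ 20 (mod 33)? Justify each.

Forward direction. Suppose s ≡ 20 (mod 33); write s = 33j + 20. Since 3 ∣ 33, reducing mod 3 gives s ≡ 20 ≡ 2 (mod 3); since 11 ∣ 33, reducing mod 11 gives s ≡ 20 ≡ 9 (mod 11).

Converse. If s ≡ 2 (mod 3) and s ≡ 9 (mod 11), then by the Chinese remainder theorem s ≡ 20 (mod 33). This is exactly s ≡ 20 (mod 33).

Equivalent; both directions hold.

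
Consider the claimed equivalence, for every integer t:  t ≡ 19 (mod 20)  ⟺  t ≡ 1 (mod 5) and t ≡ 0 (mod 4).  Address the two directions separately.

Neither direction holds.

Forward direction. This fails: t = 19 gives 19 ≡ 19 (mod 20) but 19 ≡ 4 (mod 5), so the conjunction on the right does not hold.

Converse. This fails: t = 16 satisfies both congruences on the right (16 ≡ 1 mod 5 and 16 ≡ 0 mod 4) yet 16 ≡ 16 (mod 20), not 19.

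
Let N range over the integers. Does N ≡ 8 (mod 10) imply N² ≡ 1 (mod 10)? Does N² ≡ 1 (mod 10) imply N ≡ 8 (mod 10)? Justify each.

(⟹) This fails: take N = 8. Then 8 ≡ 8 (mod 10), but 8² = 64 ≡ 4 (mod 10), not 1.

(⟸) This fails: take N = 1. Then 1² = 1 ≡ 1 (mod 10), yet 1 ≡ 1 (mod 10), not 8.

Neither implication holds.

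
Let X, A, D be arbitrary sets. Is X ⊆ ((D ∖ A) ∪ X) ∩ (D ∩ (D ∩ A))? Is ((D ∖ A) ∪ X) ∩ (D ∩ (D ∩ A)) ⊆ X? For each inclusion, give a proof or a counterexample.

(⊆) This inclusion fails. Take X = {1}, A = ∅, D = ∅; then 1 ∈ X but 1 ∉ ((D ∖ A) ∪ X) ∩ (D ∩ (D ∩ A)).

(⊇) Let x ∈ ((D ∖ A) ∪ X) ∩ (D ∩ (D ∩ A)). Then x ∈ X ∩ A ∩ D, from which x ∈ X.

Only the reverse inclusion holds.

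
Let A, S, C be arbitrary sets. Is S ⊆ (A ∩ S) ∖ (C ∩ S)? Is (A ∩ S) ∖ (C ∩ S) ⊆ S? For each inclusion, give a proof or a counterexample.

Forward inclusion. This inclusion fails. Take A = ∅, S = {1}, C = ∅; then 1 ∈ S but 1 ∉ (A ∩ S) ∖ (C ∩ S).

Reverse inclusion. Let x ∈ (A ∩ S) ∖ (C ∩ S). Then x ∈ A ∩ S and x ∉ C, from which x ∈ S.

(⊆) fails; (⊇) holds.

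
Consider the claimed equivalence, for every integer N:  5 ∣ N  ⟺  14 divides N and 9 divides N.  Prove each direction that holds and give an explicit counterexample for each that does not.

Both directions fail.

(→) This fails: take N = 5. Certainly 5 ∣ 5, but 14 ∤ 5.

(←) This fails: take N = 126. Both 14 ∣ 126 and 9 ∣ 126, yet 126 is not a multiple of 5 (since 126 = 25·5 + 1), so 5 ∤ 126.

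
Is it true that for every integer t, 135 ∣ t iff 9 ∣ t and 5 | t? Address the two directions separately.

Not equivalent: only (⇒) holds.

[⇒] If 135 ∣ t, write t = 135q. Since 135 = 15·9, t = 9·(15q), so 9 ∣ t; and since 135 = 27·5, t = 5·(27q), so 5 ∣ t.

[⇐] This fails: take t = 45. Both 9 ∣ 45 and 5 ∣ 45, yet 45 is not a multiple of 135 (since 45 = 0·135 + 45), so 135 ∤ 45.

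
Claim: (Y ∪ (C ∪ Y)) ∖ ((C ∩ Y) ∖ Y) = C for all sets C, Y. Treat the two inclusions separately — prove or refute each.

Only the reverse inclusion holds.

(⊆) This inclusion fails. Take C = ∅, Y = {1}; then 1 ∈ (Y ∪ (C ∪ Y)) ∖ ((C ∩ Y) ∖ Y) but 1 ∉ C.

(⊇) Let x ∈ C. Then either x ∈ C and x ∉ Y; or x ∈ C ∩ Y. In each case x ∈ (Y ∪ (C ∪ Y)) ∖ ((C ∩ Y) ∖ Y), so C ⊆ (Y ∪ (C ∪ Y)) ∖ ((C ∩ Y) ∖ Y).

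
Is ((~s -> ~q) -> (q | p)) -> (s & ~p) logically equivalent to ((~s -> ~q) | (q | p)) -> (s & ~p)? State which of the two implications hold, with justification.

Only the converse holds.

[⇐] Assume the antecedent. If p is true, the antecedent cannot hold. If p is false, the antecedent forces (p = F, q = F, s = T) or (p = F, q = T, s = T), and the consequent holds there. Either way the consequent holds.

[⇒] This fails. Under p = F, q = F, s = F, the left side is true but the right side is false.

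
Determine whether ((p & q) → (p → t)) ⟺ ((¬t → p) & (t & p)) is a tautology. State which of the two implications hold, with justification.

Only the reverse direction holds.

(→) This fails. Under q = F, t = F, p = F, the left side is true but the right side is false.

(←) Assume the antecedent. If q is true, the antecedent forces (q = T, t = T, p = T), and (p & q) → (p → t) holds there. If q is false, (p & q) → (p → t) reduces to true regardless of the other variables. Either way (p & q) → (p → t) holds.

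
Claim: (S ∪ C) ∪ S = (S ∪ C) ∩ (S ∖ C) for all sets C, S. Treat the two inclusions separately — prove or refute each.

Only the reverse inclusion holds.

(⊆) This inclusion fails. Take C = {1}, S = ∅; then 1 ∈ (S ∪ C) ∪ S but 1 ∉ (S ∪ C) ∩ (S ∖ C).

(⊇) Let x ∈ (S ∪ C) ∩ (S ∖ C). Then x ∈ S and x ∉ C, from which x ∈ (S ∪ C) ∪ S.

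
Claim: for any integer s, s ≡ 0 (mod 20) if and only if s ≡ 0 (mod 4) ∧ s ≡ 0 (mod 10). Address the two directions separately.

[⇐] If s ≡ 0 (mod 4) and s ≡ 0 (mod 10), then by the Chinese remainder theorem s ≡ 0 (mod 20). This is exactly s ≡ 0 (mod 20).

[⇒] Suppose s ≡ 0 (mod 20); write s = 20j + 0. Since 4 ∣ 20, reducing mod 4 gives s ≡ 0 (mod 4); since 10 ∣ 20, reducing mod 10 gives s ≡ 0 (mod 10).

Both implications hold.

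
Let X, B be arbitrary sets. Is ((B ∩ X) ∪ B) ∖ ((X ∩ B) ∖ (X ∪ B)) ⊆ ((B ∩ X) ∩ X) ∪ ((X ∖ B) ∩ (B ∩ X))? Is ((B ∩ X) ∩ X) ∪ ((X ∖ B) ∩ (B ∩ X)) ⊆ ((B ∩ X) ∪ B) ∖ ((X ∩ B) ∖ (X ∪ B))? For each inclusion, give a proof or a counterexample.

(⊆) This inclusion fails. Take X = ∅, B = {1}; then 1 ∈ ((B ∩ X) ∪ B) ∖ ((X ∩ B) ∖ (X ∪ B)) but 1 ∉ ((B ∩ X) ∩ X) ∪ ((X ∖ B) ∩ (B ∩ X)).

(⊇) Let x ∈ ((B ∩ X) ∩ X) ∪ ((X ∖ B) ∩ (B ∩ X)). Then x ∈ X ∩ B, from which x ∈ ((B ∩ X) ∪ B) ∖ ((X ∩ B) ∖ (X ∪ B)).

Only the reverse inclusion holds.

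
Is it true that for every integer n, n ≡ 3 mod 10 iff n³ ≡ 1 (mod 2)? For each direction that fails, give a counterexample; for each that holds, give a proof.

Only the forward implication holds.

[⇒] Suppose n ≡ 3 (mod 10). Then n³ ≡ 3³ = 27 (mod 10), and since 2 ∣ 10, also n³ ≡ 1 (mod 2).

[⇐] This fails: take n = 1. Then 1³ = 1 ≡ 1 (mod 2), yet 1 ≡ 1 (mod 10), not 3.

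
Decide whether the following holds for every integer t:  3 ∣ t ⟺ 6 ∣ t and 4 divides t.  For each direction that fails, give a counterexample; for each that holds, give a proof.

Not equivalent: only (⇐) holds.

Forward direction. This fails: take t = 3. Certainly 3 ∣ 3, but 6 ∤ 3.

Converse. Suppose 6 ∣ t and 4 ∣ t. Any common multiple of 6 and 4 is a multiple of their lcm; here lcm(6, 4) = 6·4/gcd(6, 4) = 24/2 = 12, so 12 ∣ t. Since 3 ∣ 12, it follows that 3 ∣ t.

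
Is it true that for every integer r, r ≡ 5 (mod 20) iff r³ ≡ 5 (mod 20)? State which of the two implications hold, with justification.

(⇐) Suppose r³ ≡ 5 (mod 20). The only residue r in {0, …, 19} with r³ ≡ 5 (mod 20) is r = 5, so r ≡ 5 (mod 20).

(⇒) Suppose r ≡ 5 (mod 20). Write r = 20j + 5. Then (20j + 5)³ = 8000j³ + 6000j² + 1500j + 125 = 20(400j³ + 300j² + 75j + 6) + 5, so r³ ≡ 5 (mod 20).

Equivalent; both directions hold.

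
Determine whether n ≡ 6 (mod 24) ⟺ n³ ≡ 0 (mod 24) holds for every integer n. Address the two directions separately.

(⇒) Suppose n ≡ 6 (mod 24). Write n = 24j + 6. Then (24j + 6)³ = 13824j³ + 10368j² + 2592j + 216 = 24(576j³ + 432j² + 108j + 9) + 0, so n³ ≡ 0 (mod 24).

(⇐) This fails: take n = 0. Then 0³ = 0 ≡ 0 (mod 24), yet 0 ≡ 0 (mod 24), not 6.

Only the forward direction holds.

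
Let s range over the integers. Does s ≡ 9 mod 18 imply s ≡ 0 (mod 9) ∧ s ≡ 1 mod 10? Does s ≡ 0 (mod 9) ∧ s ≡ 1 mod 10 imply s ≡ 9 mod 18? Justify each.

(→) This fails: s = 9 gives 9 ≡ 9 (mod 18) but 9 ≡ 9 (mod 10), so the conjunction on the right does not hold.

(←) Conversely, if s ≡ 0 (mod 9) and s ≡ 1 (mod 10), then by the Chinese remainder theorem s ≡ 81 (mod 90). Since 81 ≡ 9 (mod 18) and 18 ∣ 90, we get s ≡ 9 (mod 18).

Not equivalent: only (⇐) holds.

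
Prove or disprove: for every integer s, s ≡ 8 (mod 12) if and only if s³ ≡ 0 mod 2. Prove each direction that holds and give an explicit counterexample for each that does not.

(⇒) Suppose s ≡ 8 (mod 12). Then s³ ≡ 8³ = 512 (mod 12), and since 2 ∣ 12, also s³ ≡ 0 (mod 2).

(⇐) This fails: take s = 0. Then 0³ = 0 ≡ 0 (mod 2), yet 0 ≡ 0 (mod 12), not 8.

Only the forward implication holds.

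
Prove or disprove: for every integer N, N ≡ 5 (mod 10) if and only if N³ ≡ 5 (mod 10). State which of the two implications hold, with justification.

Both implications hold.

(⟹) Suppose N ≡ 5 (mod 10). Write N = 10j + 5. Then (10j + 5)³ = 1000j³ + 1500j² + 750j + 125 = 10(100j³ + 150j² + 75j + 12) + 5, so N³ ≡ 5 (mod 10).

(⟸) Conversely, suppose N³ ≡ 5 (mod 10). The only residue r in {0, …, 9} with r³ ≡ 5 (mod 10) is r = 5, so N ≡ 5 (mod 10).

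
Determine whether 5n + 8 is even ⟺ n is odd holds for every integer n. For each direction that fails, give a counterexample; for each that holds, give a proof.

Both directions fail.

(⇒) This fails: n = 0 gives 5n + 8 = 8, which is even, but 0 is even, not odd.

(⇐) This also fails: n = 5 is odd, but 5n + 8 = 33 is odd, not even.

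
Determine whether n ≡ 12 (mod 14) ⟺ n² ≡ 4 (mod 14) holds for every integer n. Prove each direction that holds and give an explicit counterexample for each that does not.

(⇒) holds; (⇐) fails.

(→) Suppose n ≡ 12 (mod 14). Write n = 14j + 12. Then (14j + 12)² = 196j² + 336j + 144 = 14(14j² + 24j + 10) + 4, so n² ≡ 4 (mod 14).

(←) This fails: take n = 2. Then 2² = 4 ≡ 4 (mod 14), yet 2 ≡ 2 (mod 14), not 12.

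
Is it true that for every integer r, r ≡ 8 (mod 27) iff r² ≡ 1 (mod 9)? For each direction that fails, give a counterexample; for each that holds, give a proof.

Forward direction. Suppose r ≡ 8 (mod 27). Then r² ≡ 8² = 64 (mod 27), and since 9 ∣ 27, also r² ≡ 1 (mod 9).

Converse. This fails: take r = 1. Then 1² = 1 ≡ 1 (mod 9), yet 1 ≡ 1 (mod 27), not 8.

Not equivalent: only (⇒) holds.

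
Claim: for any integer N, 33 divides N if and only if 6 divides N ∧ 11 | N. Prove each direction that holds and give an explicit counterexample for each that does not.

[⇒] This fails: take N = 33. Certainly 33 ∣ 33, but 6 ∤ 33.

[⇐] Suppose 6 ∣ N and 11 ∣ N. Any common multiple of 6 and 11 is a multiple of their lcm; here gcd(6, 11) = 1, so lcm(6, 11) = 6·11 = 66, so 66 ∣ N. Since 33 ∣ 66, it follows that 33 ∣ N.

Not equivalent: only (⇐) holds.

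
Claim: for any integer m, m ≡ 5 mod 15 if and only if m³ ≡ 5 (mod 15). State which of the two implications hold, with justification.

Forward direction. Suppose m ≡ 5 mod 15. Write m = 15j + 5. Then (15j + 5)³ = 3375j³ + 3375j² + 1125j + 125 = 15(225j³ + 225j² + 75j + 8) + 5, so m³ ≡ 5 (mod 15).

Converse. Suppose m³ ≡ 5 (mod 15). The only residue r in {0, …, 14} with r³ ≡ 5 (mod 15) is r = 5, so m ≡ 5 (mod 15).

The biconditional holds.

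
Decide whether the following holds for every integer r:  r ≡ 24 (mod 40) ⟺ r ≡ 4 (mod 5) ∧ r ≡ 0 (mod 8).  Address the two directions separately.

(→) Suppose r ≡ 24 (mod 40); write r = 40j + 24. Since 5 ∣ 40, reducing mod 5 gives r ≡ 24 ≡ 4 (mod 5); since 8 ∣ 40, reducing mod 8 gives r ≡ 24 ≡ 0 (mod 8).

(←) Conversely, if r ≡ 4 (mod 5) and r ≡ 0 (mod 8), then by the Chinese remainder theorem r ≡ 24 (mod 40). This is exactly r ≡ 24 (mod 40).

The biconditional holds.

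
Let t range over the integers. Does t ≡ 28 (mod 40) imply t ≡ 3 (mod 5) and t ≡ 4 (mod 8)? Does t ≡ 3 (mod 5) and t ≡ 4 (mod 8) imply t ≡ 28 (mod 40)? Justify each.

Both directions hold; the statement is true.

(→) Suppose t ≡ 28 (mod 40); write t = 40j + 28. Since 5 ∣ 40, reducing mod 5 gives t ≡ 28 ≡ 3 (mod 5); since 8 ∣ 40, reducing mod 8 gives t ≡ 28 ≡ 4 (mod 8).

(←) Conversely, if t ≡ 3 (mod 5) and t ≡ 4 (mod 8), then by the Chinese remainder theorem t ≡ 28 (mod 40). This is exactly t ≡ 28 (mod 40).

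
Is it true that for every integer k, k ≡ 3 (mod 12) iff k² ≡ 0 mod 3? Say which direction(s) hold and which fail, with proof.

Only the forward implication holds.

(⟹) Suppose k ≡ 3 (mod 12). Then k² ≡ 3² = 9 (mod 12), and since 3 ∣ 12, also k² ≡ 0 (mod 3).

(⟸) This fails: take k = 0. Then 0² = 0 ≡ 0 (mod 3), yet 0 ≡ 0 (mod 12), not 3.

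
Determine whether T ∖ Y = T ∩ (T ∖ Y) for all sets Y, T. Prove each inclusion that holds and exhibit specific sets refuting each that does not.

The two sets are equal.

Forward inclusion. Let x ∈ T ∖ Y. Then x ∈ T and x ∉ Y, from which x ∈ T ∩ (T ∖ Y).

Reverse inclusion. Let x ∈ T ∩ (T ∖ Y). Then x ∈ T and x ∉ Y, from which x ∈ T ∖ Y.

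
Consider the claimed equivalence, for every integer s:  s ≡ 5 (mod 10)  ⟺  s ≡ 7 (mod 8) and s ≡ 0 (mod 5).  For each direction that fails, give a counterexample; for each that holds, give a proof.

[⇒] This fails: s = 25 gives 25 ≡ 5 (mod 10) but 25 ≡ 1 (mod 8), so the conjunction on the right does not hold.

[⇐] Conversely, if s ≡ 7 (mod 8) and s ≡ 0 (mod 5), then by the Chinese remainder theorem s ≡ 15 (mod 40). Since 15 ≡ 5 (mod 10) and 10 ∣ 40, we get s ≡ 5 (mod 10).

The forward direction fails; the converse holds.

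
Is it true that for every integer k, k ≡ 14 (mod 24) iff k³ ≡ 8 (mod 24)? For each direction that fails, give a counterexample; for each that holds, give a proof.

Not equivalent: only (⇒) holds.

(⇒) Suppose k ≡ 14 (mod 24). Write k = 24j + 14. Then (24j + 14)³ = 13824j³ + 24192j² + 14112j + 2744 = 24(576j³ + 1008j² + 588j + 114) + 8, so k³ ≡ 8 (mod 24).

(⇐) This fails: take k = 2. Then 2³ = 8 ≡ 8 (mod 24), yet 2 ≡ 2 (mod 24), not 14.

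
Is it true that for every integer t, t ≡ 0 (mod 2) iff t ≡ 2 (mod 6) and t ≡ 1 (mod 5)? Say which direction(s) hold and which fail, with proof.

(⟸) If t ≡ 2 (mod 6) and t ≡ 1 (mod 5), then by the Chinese remainder theorem t ≡ 26 (mod 30). Since 26 ≡ 0 (mod 2) and 2 ∣ 30, we get t ≡ 0 (mod 2).

(⟹) This fails: t = 0 gives 0 ≡ 0 (mod 2) but 0 ≡ 0 (mod 6), so the conjunction on the right does not hold.

Only the converse holds.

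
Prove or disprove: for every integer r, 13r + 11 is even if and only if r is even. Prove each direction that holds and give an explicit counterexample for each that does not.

Neither direction holds.

(→) This fails: r = 7 gives 13r + 11 = 102, which is even, but 7 is odd, not even.

(←) This also fails: r = 6 is even, but 13r + 11 = 89 is odd, not even.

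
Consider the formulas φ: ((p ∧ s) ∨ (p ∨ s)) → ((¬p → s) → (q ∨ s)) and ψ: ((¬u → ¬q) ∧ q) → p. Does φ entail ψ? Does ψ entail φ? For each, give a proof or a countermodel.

Forward direction. This fails. Under q = T, u = T, p = F, s = F, the left side is true but the right side is false.

Converse. This fails. Under q = F, u = F, p = T, s = F, the left side is false but the right side is true.

Neither implication holds.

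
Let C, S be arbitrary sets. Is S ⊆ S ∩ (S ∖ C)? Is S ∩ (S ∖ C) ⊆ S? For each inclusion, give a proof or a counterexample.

(⊆) fails; (⊇) holds.

Forward inclusion. This inclusion fails. Take C = {1}, S = {1}; then 1 ∈ S but 1 ∉ S ∩ (S ∖ C).

Reverse inclusion. Let x ∈ S ∩ (S ∖ C). Then x ∈ S and x ∉ C, from which x ∈ S.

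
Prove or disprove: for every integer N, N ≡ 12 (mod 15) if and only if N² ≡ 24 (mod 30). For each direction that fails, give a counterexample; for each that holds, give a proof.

(→) This fails: take N = 27. Then 27 ≡ 12 (mod 15), but 27² = 729 ≡ 9 (mod 30), not 24.

(←) This fails: take N = 18. Then 18² = 324 ≡ 24 (mod 30), yet 18 ≡ 3 (mod 15), not 12.

(⇒) fails and (⇐) fails.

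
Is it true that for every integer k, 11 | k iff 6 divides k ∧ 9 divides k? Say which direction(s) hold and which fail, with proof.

(→) This fails: take k = 11. Certainly 11 ∣ 11, but 6 ∤ 11.

(←) This fails: take k = 18. Both 6 ∣ 18 and 9 ∣ 18, yet 18 is not a multiple of 11 (since 18 = 1·11 + 7), so 11 ∤ 18.

(⇒) fails and (⇐) fails.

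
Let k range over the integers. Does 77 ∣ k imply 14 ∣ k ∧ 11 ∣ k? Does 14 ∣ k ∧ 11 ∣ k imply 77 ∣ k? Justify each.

Forward direction. This fails: take k = 77. Certainly 77 ∣ 77, but 14 ∤ 77.

Converse. Suppose 14 ∣ k and 11 ∣ k. Any common multiple of 14 and 11 is a multiple of their lcm; here gcd(14, 11) = 1, so lcm(14, 11) = 14·11 = 154, so 154 ∣ k. Since 77 ∣ 154, it follows that 77 ∣ k.

(⇒) fails; (⇐) holds.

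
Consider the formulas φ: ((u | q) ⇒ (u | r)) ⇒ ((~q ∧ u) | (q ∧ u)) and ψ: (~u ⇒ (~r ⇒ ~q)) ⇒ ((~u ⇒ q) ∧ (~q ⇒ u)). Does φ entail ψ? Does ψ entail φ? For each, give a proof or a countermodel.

Forward direction. Assume the antecedent. If q is true, the consequent reduces to true regardless of the other variables. If q is false, the antecedent forces (q = F, r = F, u = T) or (q = F, r = T, u = T), and the consequent holds there. Either way the consequent holds.

Converse. This fails. Under q = T, r = T, u = F, the left side is false but the right side is true.

(⇒) holds; (⇐) fails.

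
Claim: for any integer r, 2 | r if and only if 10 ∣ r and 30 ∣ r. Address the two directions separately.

Only the converse holds.

(⟹) This fails: take r = 2. Certainly 2 ∣ 2, but 10 ∤ 2.

(⟸) Suppose 10 ∣ r and 30 ∣ r. Any common multiple of 10 and 30 is a multiple of their lcm; here lcm(10, 30) = 10·30/gcd(10, 30) = 300/10 = 30, so 30 ∣ r. Since 2 ∣ 30, it follows that 2 ∣ r.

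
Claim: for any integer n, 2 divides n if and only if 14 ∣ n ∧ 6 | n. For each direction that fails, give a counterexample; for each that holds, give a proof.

(→) This fails: take n = 2. Certainly 2 ∣ 2, but 14 ∤ 2.

(←) Suppose 14 ∣ n and 6 ∣ n. Any common multiple of 14 and 6 is a multiple of their lcm; here lcm(14, 6) = 14·6/gcd(14, 6) = 84/2 = 42, so 42 ∣ n. Since 2 ∣ 42, it follows that 2 ∣ n.

(⇒) fails; (⇐) holds.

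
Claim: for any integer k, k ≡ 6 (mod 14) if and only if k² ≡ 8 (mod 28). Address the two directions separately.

[⇒] Suppose k ≡ 6 (mod 14). Working modulo 28, k ∈ {6, 20}; for each such r, r² ≡ 8 (mod 28).

[⇐] This fails: take k = 8. Then 8² = 64 ≡ 8 (mod 28), yet 8 ≡ 8 (mod 14), not 6.

The forward direction holds; the converse fails.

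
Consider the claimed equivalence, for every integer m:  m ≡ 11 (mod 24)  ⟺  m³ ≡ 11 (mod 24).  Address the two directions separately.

(⇒) Suppose m ≡ 11 (mod 24). Write m = 24j + 11. Then (24j + 11)³ = 13824j³ + 19008j² + 8712j + 1331 = 24(576j³ + 792j² + 363j + 55) + 11, so m³ ≡ 11 (mod 24).

(⇐) Conversely, suppose m³ ≡ 11 (mod 24). The only residue r in {0, …, 23} with r³ ≡ 11 (mod 24) is r = 11, so m ≡ 11 (mod 24).

Equivalent; both directions hold.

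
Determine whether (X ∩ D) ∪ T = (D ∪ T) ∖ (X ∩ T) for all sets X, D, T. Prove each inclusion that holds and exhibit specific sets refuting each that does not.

Both inclusions fail.

Forward inclusion. This inclusion fails. Take X = {1}, D = ∅, T = {1}; then 1 ∈ (X ∩ D) ∪ T but 1 ∉ (D ∪ T) ∖ (X ∩ T).

Reverse inclusion. This inclusion fails. Take X = ∅, D = {1}, T = ∅; then 1 ∈ (D ∪ T) ∖ (X ∩ T) but 1 ∉ (X ∩ D) ∪ T.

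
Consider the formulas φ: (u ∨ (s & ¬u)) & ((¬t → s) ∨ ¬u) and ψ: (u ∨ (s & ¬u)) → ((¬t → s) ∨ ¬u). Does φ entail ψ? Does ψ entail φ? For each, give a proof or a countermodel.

(⇒) Assume the antecedent. If s is true, the consequent reduces to true regardless of the other variables. If s is false, the antecedent forces (u = T, s = F, t = T), and the consequent holds there. Either way the consequent holds.

(⇐) This fails. Under u = F, s = F, t = F, the left side is false but the right side is true.

Not equivalent: only (⇒) holds.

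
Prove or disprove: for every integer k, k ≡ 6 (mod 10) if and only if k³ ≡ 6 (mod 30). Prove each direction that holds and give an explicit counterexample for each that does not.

Not equivalent: only (⇐) holds.

(⟹) This fails: take k = 16. Then 16 ≡ 6 (mod 10), but 16³ = 4096 ≡ 16 (mod 30), not 6.

(⟸) Conversely, the residues r modulo 30 with r³ ≡ 6 (mod 30) are exactly {6}, and each is ≡ 6 (mod 10).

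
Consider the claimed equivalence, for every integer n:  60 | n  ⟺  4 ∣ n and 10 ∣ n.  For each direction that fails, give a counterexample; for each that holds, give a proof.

Forward direction. If 60 ∣ n, write n = 60q. Since 60 = 15·4, n = 4·(15q), so 4 ∣ n; and since 60 = 6·10, n = 10·(6q), so 10 ∣ n.

Converse. This fails: take n = 20. Both 4 ∣ 20 and 10 ∣ 20, yet 20 is not a multiple of 60 (since 20 = 0·60 + 20), so 60 ∤ 20.

The forward direction holds; the converse fails.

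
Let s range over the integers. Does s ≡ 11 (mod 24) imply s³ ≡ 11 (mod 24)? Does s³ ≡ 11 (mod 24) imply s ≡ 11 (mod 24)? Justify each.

Both implications hold.

[⇒] Suppose s ≡ 11 (mod 24). Write s = 24j + 11. Then (24j + 11)³ = 13824j³ + 19008j² + 8712j + 1331 = 24(576j³ + 792j² + 363j + 55) + 11, so s³ ≡ 11 (mod 24).

[⇐] Conversely, suppose s³ ≡ 11 (mod 24). The only residue r in {0, …, 23} with r³ ≡ 11 (mod 24) is r = 11, so s ≡ 11 (mod 24).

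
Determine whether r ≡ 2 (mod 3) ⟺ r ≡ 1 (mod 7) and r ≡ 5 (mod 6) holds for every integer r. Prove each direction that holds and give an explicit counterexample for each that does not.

Only the converse holds.

Forward direction. This fails: r = 32 gives 32 ≡ 2 (mod 3) but 32 ≡ 4 (mod 7), so the conjunction on the right does not hold.

Converse. If r ≡ 1 (mod 7) and r ≡ 5 (mod 6), then by the Chinese remainder theorem r ≡ 29 (mod 42). Since 29 ≡ 2 (mod 3) and 3 ∣ 42, we get r ≡ 2 (mod 3).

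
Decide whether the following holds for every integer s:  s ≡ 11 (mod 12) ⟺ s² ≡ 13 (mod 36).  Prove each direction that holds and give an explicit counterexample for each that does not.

Neither implication holds.

(⇒) This fails: take s = 23. Then 23 ≡ 11 (mod 12), but 23² = 529 ≡ 25 (mod 36), not 13.

(⇐) This fails: take s = 7. Then 7² = 49 ≡ 13 (mod 36), yet 7 ≡ 7 (mod 12), not 11.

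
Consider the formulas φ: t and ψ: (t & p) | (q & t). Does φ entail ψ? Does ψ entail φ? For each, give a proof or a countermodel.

The forward direction fails; the converse holds.

(→) This fails. Under t = T, q = F, p = F, the left side is true but the right side is false.

(←) Assume the antecedent. If t is true, t reduces to true regardless of the other variables. If t is false, the antecedent cannot hold. Either way t holds.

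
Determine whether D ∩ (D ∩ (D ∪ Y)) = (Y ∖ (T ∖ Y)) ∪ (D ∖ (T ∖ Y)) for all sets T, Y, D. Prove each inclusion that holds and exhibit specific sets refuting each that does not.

Forward inclusion. This inclusion fails. Take T = {1}, Y = ∅, D = {1}; then 1 ∈ D ∩ (D ∩ (D ∪ Y)) but 1 ∉ (Y ∖ (T ∖ Y)) ∪ (D ∖ (T ∖ Y)).

Reverse inclusion. This inclusion fails. Take T = ∅, Y = {1}, D = ∅; then 1 ∈ (Y ∖ (T ∖ Y)) ∪ (D ∖ (T ∖ Y)) but 1 ∉ D ∩ (D ∩ (D ∪ Y)).

Neither inclusion holds.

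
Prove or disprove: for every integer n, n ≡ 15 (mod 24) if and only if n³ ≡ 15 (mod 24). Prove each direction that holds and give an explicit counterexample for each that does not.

Both directions hold; the statement is true.

[⇐] Suppose n³ ≡ 15 (mod 24). The only residue r in {0, …, 23} with r³ ≡ 15 (mod 24) is r = 15, so n ≡ 15 (mod 24).

[⇒] Suppose n ≡ 15 (mod 24). Write n = 24j + 15. Then (24j + 15)³ = 13824j³ + 25920j² + 16200j + 3375 = 24(576j³ + 1080j² + 675j + 140) + 15, so n³ ≡ 15 (mod 24).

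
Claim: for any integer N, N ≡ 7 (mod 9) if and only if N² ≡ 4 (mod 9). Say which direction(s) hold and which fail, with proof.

(→) Suppose N ≡ 7 (mod 9). Write N = 9j + 7. Then (9j + 7)² = 81j² + 126j + 49 = 9(9j² + 14j + 5) + 4, so N² ≡ 4 (mod 9).

(←) This fails: take N = 2. Then 2² = 4 ≡ 4 (mod 9), yet 2 ≡ 2 (mod 9), not 7.

Only the forward direction holds.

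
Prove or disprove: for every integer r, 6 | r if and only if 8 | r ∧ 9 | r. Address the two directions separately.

Only the converse holds.

(⇒) This fails: take r = 6. Certainly 6 ∣ 6, but 8 ∤ 6.

(⇐) Suppose 8 ∣ r and 9 ∣ r. Any common multiple of 8 and 9 is a multiple of their lcm; here gcd(8, 9) = 1, so lcm(8, 9) = 8·9 = 72, so 72 ∣ r. Since 6 ∣ 72, it follows that 6 ∣ r.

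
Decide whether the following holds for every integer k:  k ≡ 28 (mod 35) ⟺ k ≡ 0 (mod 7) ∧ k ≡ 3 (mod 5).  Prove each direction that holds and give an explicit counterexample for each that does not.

[⇐] If k ≡ 0 (mod 7) and k ≡ 3 (mod 5), then by the Chinese remainder theorem k ≡ 28 (mod 35). This is exactly k ≡ 28 (mod 35).

[⇒] Suppose k ≡ 28 (mod 35); write k = 35j + 28. Since 7 ∣ 35, reducing mod 7 gives k ≡ 28 ≡ 0 (mod 7); since 5 ∣ 35, reducing mod 5 gives k ≡ 28 ≡ 3 (mod 5).

Both implications hold.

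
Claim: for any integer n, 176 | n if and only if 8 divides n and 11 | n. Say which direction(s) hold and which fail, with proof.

Not equivalent: only (⇒) holds.

(⇒) If 176 ∣ n, write n = 176q. Since 176 = 22·8, n = 8·(22q), so 8 ∣ n; and since 176 = 16·11, n = 11·(16q), so 11 ∣ n.

(⇐) This fails: take n = 88. Both 8 ∣ 88 and 11 ∣ 88, yet 88 is not a multiple of 176 (since 88 = 0·176 + 88), so 176 ∤ 88.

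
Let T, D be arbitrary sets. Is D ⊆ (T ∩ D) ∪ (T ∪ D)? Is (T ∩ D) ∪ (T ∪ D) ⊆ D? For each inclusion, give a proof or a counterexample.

(⟹) Let x ∈ D. Then either x ∈ D and x ∉ T; or x ∈ T ∩ D. In each case x ∈ (T ∩ D) ∪ (T ∪ D), so D ⊆ (T ∩ D) ∪ (T ∪ D).

(⟸) This inclusion fails. Take T = {1}, D = ∅; then 1 ∈ (T ∩ D) ∪ (T ∪ D) but 1 ∉ D.

Only the forward inclusion holds.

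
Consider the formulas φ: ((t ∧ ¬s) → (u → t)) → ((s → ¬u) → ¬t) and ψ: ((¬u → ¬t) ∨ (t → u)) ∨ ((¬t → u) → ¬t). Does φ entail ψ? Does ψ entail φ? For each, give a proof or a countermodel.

The forward direction holds; the converse fails.

Forward direction. Assume the antecedent. If u is true, the consequent reduces to true regardless of the other variables. If u is false, the antecedent forces (s = F, u = F, t = F) or (s = T, u = F, t = F), and the consequent holds there. Either way the consequent holds.

Converse. This fails. Under s = F, u = T, t = T, the left side is false but the right side is true.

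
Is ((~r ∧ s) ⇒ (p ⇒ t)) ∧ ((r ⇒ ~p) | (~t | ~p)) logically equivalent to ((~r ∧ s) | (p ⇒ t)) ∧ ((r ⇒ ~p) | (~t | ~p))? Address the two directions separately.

Neither direction holds.

(⇒) This fails. Under p = T, s = F, r = F, t = F, the left side is true but the right side is false.

(⇐) This fails. Under p = T, s = T, r = F, t = F, the left side is false but the right side is true.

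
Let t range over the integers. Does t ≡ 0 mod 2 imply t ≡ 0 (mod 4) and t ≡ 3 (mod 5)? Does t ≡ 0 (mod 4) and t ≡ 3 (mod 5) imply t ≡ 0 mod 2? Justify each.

[⇒] This fails: t = 0 gives 0 ≡ 0 (mod 2) but 0 ≡ 0 (mod 5), so the conjunction on the right does not hold.

[⇐] Conversely, if t ≡ 0 (mod 4) and t ≡ 3 (mod 5), then by the Chinese remainder theorem t ≡ 8 (mod 20). Since 8 ≡ 0 (mod 2) and 2 ∣ 20, we get t ≡ 0 (mod 2).

The forward direction fails; the converse holds.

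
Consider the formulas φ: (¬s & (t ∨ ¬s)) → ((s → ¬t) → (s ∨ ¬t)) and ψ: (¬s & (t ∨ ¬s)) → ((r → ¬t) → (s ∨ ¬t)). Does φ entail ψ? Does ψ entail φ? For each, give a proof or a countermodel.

(→) Assume the antecedent. If s is true, the consequent reduces to true regardless of the other variables. If s is false, the antecedent forces (s = F, r = F, t = F) or (s = F, r = T, t = F), and the consequent holds there. Either way the consequent holds.

(←) This fails. Under s = F, r = T, t = T, the left side is false but the right side is true.

Not equivalent: only (⇒) holds.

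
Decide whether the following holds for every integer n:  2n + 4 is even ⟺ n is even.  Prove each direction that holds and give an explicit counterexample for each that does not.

Not equivalent: only (⇐) holds.

(⟹) This fails: take n = 3. Then 2n + 4 = 10, which is even, yet n = 3 is odd, not even.

(⟸) Suppose n is even. Since 2 is even, 2n is even for every n, so 2n + 4 has the same parity as 4, which is even. Hence 2n + 4 is even.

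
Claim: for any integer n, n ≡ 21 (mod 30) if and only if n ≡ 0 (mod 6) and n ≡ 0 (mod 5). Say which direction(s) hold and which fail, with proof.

Both directions fail.

(⇒) This fails: n = 21 gives 21 ≡ 21 (mod 30) but 21 ≡ 3 (mod 6), so the conjunction on the right does not hold.

(⇐) This fails: n = 0 satisfies both congruences on the right (0 ≡ 0 mod 6 and 0 ≡ 0 mod 5) yet 0 ≡ 0 (mod 30), not 21.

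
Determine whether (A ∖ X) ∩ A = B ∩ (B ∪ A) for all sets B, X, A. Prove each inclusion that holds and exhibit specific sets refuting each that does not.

Neither inclusion holds.

(⊆) This inclusion fails. Take B = ∅, X = ∅, A = {1}; then 1 ∈ (A ∖ X) ∩ A but 1 ∉ B ∩ (B ∪ A).

(⊇) This inclusion fails. Take B = {1}, X = ∅, A = ∅; then 1 ∈ B ∩ (B ∪ A) but 1 ∉ (A ∖ X) ∩ A.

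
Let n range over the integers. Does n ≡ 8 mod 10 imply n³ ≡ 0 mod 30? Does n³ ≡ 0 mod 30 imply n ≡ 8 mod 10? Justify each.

(⇒) fails and (⇐) fails.

[⇒] This fails: take n = 8. Then 8 ≡ 8 (mod 10), but 8³ = 512 ≡ 2 (mod 30), not 0.

[⇐] This fails: take n = 0. Then 0³ = 0 ≡ 0 (mod 30), yet 0 ≡ 0 (mod 10), not 8.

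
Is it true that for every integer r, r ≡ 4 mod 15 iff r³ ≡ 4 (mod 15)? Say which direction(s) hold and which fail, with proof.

[⇒] Suppose r ≡ 4 mod 15. Write r = 15j + 4. Then (15j + 4)³ = 3375j³ + 2700j² + 720j + 64 = 15(225j³ + 180j² + 48j + 4) + 4, so r³ ≡ 4 (mod 15).

[⇐] Conversely, suppose r³ ≡ 4 (mod 15). The only residue r in {0, …, 14} with r³ ≡ 4 (mod 15) is r = 4, so r ≡ 4 (mod 15).

Both implications hold.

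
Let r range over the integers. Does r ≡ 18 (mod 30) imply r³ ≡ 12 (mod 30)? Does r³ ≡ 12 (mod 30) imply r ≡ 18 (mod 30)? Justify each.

Converse. Suppose r³ ≡ 12 (mod 30). The only residue r in {0, …, 29} with r³ ≡ 12 (mod 30) is r = 18, so r ≡ 18 (mod 30).

Forward direction. Suppose r ≡ 18 (mod 30). Write r = 30j + 18. Then (30j + 18)³ = 27000j³ + 48600j² + 29160j + 5832 = 30(900j³ + 1620j² + 972j + 194) + 12, so r³ ≡ 12 (mod 30).

Both directions hold; the statement is true.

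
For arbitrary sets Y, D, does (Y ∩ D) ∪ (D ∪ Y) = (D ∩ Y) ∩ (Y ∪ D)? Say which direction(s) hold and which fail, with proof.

The sets are not equal: only the reverse inclusion holds.

Forward inclusion. This inclusion fails. Take Y = {1}, D = ∅; then 1 ∈ (Y ∩ D) ∪ (D ∪ Y) but 1 ∉ (D ∩ Y) ∩ (Y ∪ D).

Reverse inclusion. Let x ∈ (D ∩ Y) ∩ (Y ∪ D). Then x ∈ Y ∩ D, from which x ∈ (Y ∩ D) ∪ (D ∪ Y).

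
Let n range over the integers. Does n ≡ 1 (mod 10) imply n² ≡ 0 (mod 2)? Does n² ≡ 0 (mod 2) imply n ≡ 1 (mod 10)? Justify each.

(⟹) This fails: take n = 1. Then 1 ≡ 1 (mod 10), but 1² = 1 ≡ 1 (mod 2), not 0.

(⟸) This fails: take n = 0. Then 0² = 0 ≡ 0 (mod 2), yet 0 ≡ 0 (mod 10), not 1.

Both directions fail.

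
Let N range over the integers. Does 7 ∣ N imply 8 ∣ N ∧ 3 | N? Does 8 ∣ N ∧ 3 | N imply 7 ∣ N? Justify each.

[⇒] This fails: take N = 7. Certainly 7 ∣ 7, but 8 ∤ 7.

[⇐] This fails: take N = 24. Both 8 ∣ 24 and 3 ∣ 24, yet 24 is not a multiple of 7 (since 24 = 3·7 + 3), so 7 ∤ 24.

Both directions fail.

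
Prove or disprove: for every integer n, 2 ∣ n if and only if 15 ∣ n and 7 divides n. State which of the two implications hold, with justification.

(⇒) fails and (⇐) fails.

(→) This fails: take n = 2. Certainly 2 ∣ 2, but 15 ∤ 2.

(←) This fails: take n = 105. Both 15 ∣ 105 and 7 ∣ 105, yet 105 is not a multiple of 2 (since 105 = 52·2 + 1), so 2 ∤ 105.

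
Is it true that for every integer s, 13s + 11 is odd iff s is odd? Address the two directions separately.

Neither implication holds.

Forward direction. This fails: s = 4 gives 13s + 11 = 63, which is odd, but 4 is even, not odd.

Converse. This also fails: s = 7 is odd, but 13s + 11 = 102 is even, not odd.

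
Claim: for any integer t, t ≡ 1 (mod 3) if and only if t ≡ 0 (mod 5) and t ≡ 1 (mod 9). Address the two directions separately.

Not equivalent: only (⇐) holds.

[⇐] If t ≡ 0 (mod 5) and t ≡ 1 (mod 9), then by the Chinese remainder theorem t ≡ 10 (mod 45). Since 10 ≡ 1 (mod 3) and 3 ∣ 45, we get t ≡ 1 (mod 3).

[⇒] This fails: t = 1 gives 1 ≡ 1 (mod 3) but 1 ≡ 1 (mod 5), so the conjunction on the right does not hold.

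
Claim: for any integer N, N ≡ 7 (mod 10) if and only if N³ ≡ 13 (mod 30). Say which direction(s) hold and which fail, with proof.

Only the reverse direction holds.

(⇒) This fails: take N = 17. Then 17 ≡ 7 (mod 10), but 17³ = 4913 ≡ 23 (mod 30), not 13.

(⇐) Conversely, the residues r modulo 30 with r³ ≡ 13 (mod 30) are exactly {7}, and each is ≡ 7 (mod 10).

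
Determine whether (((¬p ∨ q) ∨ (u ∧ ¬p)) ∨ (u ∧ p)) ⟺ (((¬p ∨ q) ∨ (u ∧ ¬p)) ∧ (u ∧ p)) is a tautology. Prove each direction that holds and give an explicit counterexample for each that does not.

Forward direction. This fails. Under q = F, u = F, p = F, the left side is true but the right side is false.

Converse. Assume the antecedent. If q is true, the consequent reduces to true regardless of the other variables. If q is false, the antecedent cannot hold. Either way the consequent holds.

Not equivalent: only (⇐) holds.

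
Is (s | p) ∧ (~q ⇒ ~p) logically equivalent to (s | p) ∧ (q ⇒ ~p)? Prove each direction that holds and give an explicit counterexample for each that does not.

(→) This fails. Under q = T, p = T, s = F, the left side is true but the right side is false.

(←) This fails. Under q = F, p = T, s = F, the left side is false but the right side is true.

Neither direction holds.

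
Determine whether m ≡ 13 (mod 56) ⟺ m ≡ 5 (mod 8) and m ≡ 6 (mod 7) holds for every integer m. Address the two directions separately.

Forward direction. Suppose m ≡ 13 (mod 56); write m = 56j + 13. Since 8 ∣ 56, reducing mod 8 gives m ≡ 13 ≡ 5 (mod 8); since 7 ∣ 56, reducing mod 7 gives m ≡ 13 ≡ 6 (mod 7).

Converse. If m ≡ 5 (mod 8) and m ≡ 6 (mod 7), then by the Chinese remainder theorem m ≡ 13 (mod 56). This is exactly m ≡ 13 (mod 56).

Both directions hold.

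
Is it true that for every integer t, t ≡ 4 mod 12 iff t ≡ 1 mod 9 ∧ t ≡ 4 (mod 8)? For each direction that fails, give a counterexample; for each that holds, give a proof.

(⇒) This fails: t = 64 gives 64 ≡ 4 (mod 12) but 64 ≡ 0 (mod 8), so the conjunction on the right does not hold.

(⇐) Conversely, if t ≡ 1 (mod 9) and t ≡ 4 (mod 8), then by the Chinese remainder theorem t ≡ 28 (mod 72). Since 28 ≡ 4 (mod 12) and 12 ∣ 72, we get t ≡ 4 (mod 12).

Only the reverse direction holds.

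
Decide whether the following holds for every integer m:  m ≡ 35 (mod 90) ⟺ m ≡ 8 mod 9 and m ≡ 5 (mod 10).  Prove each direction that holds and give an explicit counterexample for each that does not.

Equivalent; both directions hold.

(⇒) Suppose m ≡ 35 (mod 90); write m = 90j + 35. Since 9 ∣ 90, reducing mod 9 gives m ≡ 35 ≡ 8 (mod 9); since 10 ∣ 90, reducing mod 10 gives m ≡ 35 ≡ 5 (mod 10).

(⇐) Conversely, if m ≡ 8 (mod 9) and m ≡ 5 (mod 10), then by the Chinese remainder theorem m ≡ 35 (mod 90). This is exactly m ≡ 35 (mod 90).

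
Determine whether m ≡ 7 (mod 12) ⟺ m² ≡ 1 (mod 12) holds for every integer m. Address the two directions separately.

Not equivalent: only (⇒) holds.

[⇒] Suppose m ≡ 7 (mod 12). Write m = 12j + 7. Then (12j + 7)² = 144j² + 168j + 49 = 12(12j² + 14j + 4) + 1, so m² ≡ 1 (mod 12).

[⇐] This fails: take m = 1. Then 1² = 1 ≡ 1 (mod 12), yet 1 ≡ 1 (mod 12), not 7.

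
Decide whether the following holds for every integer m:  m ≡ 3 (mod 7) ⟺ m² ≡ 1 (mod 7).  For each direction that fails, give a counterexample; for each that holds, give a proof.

(⇒) This fails: take m = 3. Then 3 ≡ 3 (mod 7), but 3² = 9 ≡ 2 (mod 7), not 1.

(⇐) This fails: take m = 1. Then 1² = 1 ≡ 1 (mod 7), yet 1 ≡ 1 (mod 7), not 3.

Neither implication holds.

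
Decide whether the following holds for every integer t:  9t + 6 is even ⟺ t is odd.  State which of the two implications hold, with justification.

Neither implication holds.

(→) This fails: t = 4 gives 9t + 6 = 42, which is even, but 4 is even, not odd.

(←) This also fails: t = 7 is odd, but 9t + 6 = 69 is odd, not even.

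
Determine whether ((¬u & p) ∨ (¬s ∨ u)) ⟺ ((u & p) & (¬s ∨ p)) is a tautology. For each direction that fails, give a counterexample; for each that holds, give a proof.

(⇐) Assume the antecedent. If p is true, (¬u & p) ∨ (¬s ∨ u) reduces to true regardless of the other variables. If p is false, the antecedent cannot hold. Either way (¬u & p) ∨ (¬s ∨ u) holds.

(⇒) This fails. Under p = F, s = F, u = F, the left side is true but the right side is false.

The forward direction fails; the converse holds.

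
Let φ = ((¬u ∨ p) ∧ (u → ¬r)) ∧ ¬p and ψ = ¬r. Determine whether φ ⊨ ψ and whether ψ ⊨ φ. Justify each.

[⇒] This fails. Under u = F, p = F, r = T, the left side is true but the right side is false.

[⇐] This fails. Under u = T, p = F, r = F, the left side is false but the right side is true.

Both directions fail.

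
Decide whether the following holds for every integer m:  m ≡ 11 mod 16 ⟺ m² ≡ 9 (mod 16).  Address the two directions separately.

(⇒) Suppose m ≡ 11 mod 16. Write m = 16j + 11. Then (16j + 11)² = 256j² + 352j + 121 = 16(16j² + 22j + 7) + 9, so m² ≡ 9 (mod 16).

(⇐) This fails: take m = 3. Then 3² = 9 ≡ 9 (mod 16), yet 3 ≡ 3 (mod 16), not 11.

The forward direction holds; the converse fails.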